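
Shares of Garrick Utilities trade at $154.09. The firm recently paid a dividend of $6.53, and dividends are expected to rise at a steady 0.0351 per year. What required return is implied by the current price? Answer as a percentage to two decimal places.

7.90%

Rearranging the constant-growth DDM: r = D₁/P₀ + g.
D₁ = 6.53 × (1 + 0.0351) = 6.7592.
r = 6.7592 / 154.09 + 0.0351 = 0.04387 + 0.0351 = 0.07897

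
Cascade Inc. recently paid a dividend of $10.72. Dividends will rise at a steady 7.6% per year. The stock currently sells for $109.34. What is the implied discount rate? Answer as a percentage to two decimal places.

18.15%

Rearranging the constant-growth DDM: r = D₁/P₀ + g.
D₁ = 10.72 × (1 + 0.076) = 11.5347.
r = 11.5347 / 109.34 + 0.076 = 0.10549 + 0.076 = 0.18149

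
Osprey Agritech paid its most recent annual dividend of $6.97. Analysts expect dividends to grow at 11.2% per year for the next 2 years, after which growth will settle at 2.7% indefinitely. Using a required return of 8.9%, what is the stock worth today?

Two-stage DDM. Project D₁…D_2 at 0.112, terminal growth 0.027, discount at r = 0.089.
D_1 = 7.7506
D_2 = 8.6187
Terminal value at t=2: TV = D_3/(r−g) = 8.8514/(0.089−0.027) = 142.7648
P₀ = 7.7506/(1+0.089)^1 + 8.6187/(1+0.089)^2 + 142.7648/(1+0.089)^2 = 134.7678

$134.77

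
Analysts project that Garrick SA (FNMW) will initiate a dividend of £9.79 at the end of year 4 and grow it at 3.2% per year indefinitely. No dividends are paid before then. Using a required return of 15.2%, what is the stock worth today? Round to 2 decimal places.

£53.36

Deferred-dividend DDM. At t=3 the remaining stream is a growing perpetuity with first payment D_4 = 9.79.
V_3 = D_4/(r−g) = 9.79/(0.152−0.032) = 81.5833
P₀ = V_3/(1+r)^3 = 81.5833/(1+0.152)^3 = 53.3635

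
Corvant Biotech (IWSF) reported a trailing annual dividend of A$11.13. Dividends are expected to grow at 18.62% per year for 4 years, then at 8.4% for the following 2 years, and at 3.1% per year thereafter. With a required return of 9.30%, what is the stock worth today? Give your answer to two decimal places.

Three-stage DDM. Project D₁…D_6; terminal Gordon value at t=6 with g = 0.031; discount at r = 0.093.
D_1 = 13.2024
D_2 = 15.6607
D_3 = 18.5767
D_4 = 22.0357
D_5 = 23.8867
D_6 = 25.8932
TV_6 = 26.6959/(0.093−0.031) = 430.5785
P₀ = Σ Dₜ/(1+r)ᵗ + TV_6/(1+r)^6 = 337.8952

A$337.90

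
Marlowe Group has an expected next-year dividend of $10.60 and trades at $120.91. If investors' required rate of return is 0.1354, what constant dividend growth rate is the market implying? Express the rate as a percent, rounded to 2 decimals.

4.77%

From P₀ = D₁/(r − g), the implied growth is g = r − D₁/P₀.
g = 0.1354 − 10.60/120.91 = 0.1354 − 0.08767 = 0.04773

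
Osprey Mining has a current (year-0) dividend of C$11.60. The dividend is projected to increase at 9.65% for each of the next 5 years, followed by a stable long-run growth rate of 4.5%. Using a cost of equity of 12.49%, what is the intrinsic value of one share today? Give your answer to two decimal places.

Two-stage DDM. Project D₁…D_5 at 0.0965, terminal growth 0.045, discount at r = 0.1249.
D_1 = 12.7194
D_2 = 13.9468
D_3 = 15.2927
D_4 = 16.7684
D_5 = 18.3866
Terminal value at t=5: TV = D_6/(r−g) = 19.2140/(0.1249−0.045) = 240.4754
P₀ = 12.7194/(1+0.1249)^1 + 13.9468/(1+0.1249)^2 + 15.2927/(1+0.1249)^3 + 16.7684/(1+0.1249)^4 + 18.3866/(1+0.1249)^5 + 240.4754/(1+0.1249)^5 = 187.2583

C$187.26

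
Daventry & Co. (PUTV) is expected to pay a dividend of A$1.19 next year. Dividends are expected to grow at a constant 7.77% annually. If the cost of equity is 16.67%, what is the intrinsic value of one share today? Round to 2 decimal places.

Gordon growth model: P₀ = D₁/(r − g), with D₁ = 1.19 given directly.
P₀ = 1.1900 / (0.1667 − 0.0777) = 1.1900 / 0.089 = 13.3708

A$13.37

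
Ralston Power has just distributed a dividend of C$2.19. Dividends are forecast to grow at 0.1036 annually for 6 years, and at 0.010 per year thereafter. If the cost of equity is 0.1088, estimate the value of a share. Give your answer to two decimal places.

C$34.69

Two-stage DDM. Project D₁…D_6 at 0.1036, terminal growth 0.01, discount at r = 0.1088.
D_1 = 2.4169
D_2 = 2.6673
D_3 = 2.9436
D_4 = 3.2486
D_5 = 3.5851
D_6 = 3.9565
Terminal value at t=6: TV = D_7/(r−g) = 3.9961/(0.1088−0.01) = 40.4463
P₀ = 2.4169/(1+0.1088)^1 + 2.6673/(1+0.1088)^2 + 2.9436/(1+0.1088)^3 + 3.2486/(1+0.1088)^4 + 3.5851/(1+0.1088)^5 + 3.9565/(1+0.1088)^6 + 40.4463/(1+0.1088)^6 = 34.6910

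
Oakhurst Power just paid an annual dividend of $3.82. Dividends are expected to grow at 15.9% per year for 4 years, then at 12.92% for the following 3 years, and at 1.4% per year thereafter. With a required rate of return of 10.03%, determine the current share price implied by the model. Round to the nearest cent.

$92.02

Three-stage DDM. Project D₁…D_7; terminal Gordon value at t=7 with g = 0.014; discount at r = 0.1003.
D_1 = 4.4274
D_2 = 5.1313
D_3 = 5.9472
D_4 = 6.8928
D_5 = 7.7834
D_6 = 8.7890
D_7 = 9.9245
TV_7 = 10.0635/(0.1003−0.014) = 116.6103
P₀ = Σ Dₜ/(1+r)ᵗ + TV_7/(1+r)^7 = 92.0175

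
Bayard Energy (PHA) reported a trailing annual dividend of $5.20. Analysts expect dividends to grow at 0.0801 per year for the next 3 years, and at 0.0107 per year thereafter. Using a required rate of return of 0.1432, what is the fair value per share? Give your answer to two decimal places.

$47.39

Two-stage DDM. Project D₁…D_3 at 0.0801, terminal growth 0.0107, discount at r = 0.1432.
D_1 = 5.6165
D_2 = 6.0664
D_3 = 6.5523
Terminal value at t=3: TV = D_4/(r−g) = 6.6224/(0.1432−0.0107) = 49.9806
P₀ = 5.6165/(1+0.1432)^1 + 6.0664/(1+0.1432)^2 + 6.5523/(1+0.1432)^3 + 49.9806/(1+0.1432)^3 = 47.3934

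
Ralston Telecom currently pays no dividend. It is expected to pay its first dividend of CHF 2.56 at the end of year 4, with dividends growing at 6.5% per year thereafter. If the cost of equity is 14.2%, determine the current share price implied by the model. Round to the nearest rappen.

Deferred-dividend DDM. At t=3 the remaining stream is a growing perpetuity with first payment D_4 = 2.56.
V_3 = D_4/(r−g) = 2.56/(0.142−0.065) = 33.2468
P₀ = V_3/(1+r)^3 = 33.2468/(1+0.142)^3 = 22.3229

CHF 22.32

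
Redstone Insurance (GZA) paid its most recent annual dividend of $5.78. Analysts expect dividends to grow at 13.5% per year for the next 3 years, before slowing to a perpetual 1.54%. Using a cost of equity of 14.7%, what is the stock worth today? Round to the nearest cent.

Two-stage DDM. Project D₁…D_3 at 0.135, terminal growth 0.0154, discount at r = 0.147.
D_1 = 6.5603
D_2 = 7.4459
D_3 = 8.4511
Terminal value at t=3: TV = D_4/(r−g) = 8.5813/(0.147−0.0154) = 65.2074
P₀ = 6.5603/(1+0.147)^1 + 7.4459/(1+0.147)^2 + 8.4511/(1+0.147)^3 + 65.2074/(1+0.147)^3 = 60.1919

$60.19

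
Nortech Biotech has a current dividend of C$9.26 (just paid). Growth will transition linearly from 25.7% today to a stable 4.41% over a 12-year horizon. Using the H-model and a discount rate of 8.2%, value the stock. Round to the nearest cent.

H-model: P₀ = D₀[(1+g_L) + H(g_S−g_L)]/(r−g_L), with H = 12/2 = 6.
P₀ = 9.26 × [(1+0.0441) + 6×(0.257−0.0441)] / (0.082−0.0441)
   = 9.26 × 2.3215 / 0.0379 = 567.2055

C$567.21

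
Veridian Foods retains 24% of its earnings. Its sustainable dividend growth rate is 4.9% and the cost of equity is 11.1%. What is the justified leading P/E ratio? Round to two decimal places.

12.26

Payout ratio b = 1 − 0.24 = 0.76.
Justified leading P/E = b/(r−g) = 0.76/(0.111−0.049) = 12.2581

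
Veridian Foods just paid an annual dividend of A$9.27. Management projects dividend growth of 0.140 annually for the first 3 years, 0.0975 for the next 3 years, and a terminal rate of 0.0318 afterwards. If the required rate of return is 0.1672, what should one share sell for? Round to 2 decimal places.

A$104.19

Three-stage DDM. Project D₁…D_6; terminal Gordon value at t=6 with g = 0.0318; discount at r = 0.1672.
D_1 = 10.5678
D_2 = 12.0473
D_3 = 13.7339
D_4 = 15.0730
D_5 = 16.5426
D_6 = 18.1555
TV_6 = 18.7328/(0.1672−0.0318) = 138.3518
P₀ = Σ Dₜ/(1+r)ᵗ + TV_6/(1+r)^6 = 104.1873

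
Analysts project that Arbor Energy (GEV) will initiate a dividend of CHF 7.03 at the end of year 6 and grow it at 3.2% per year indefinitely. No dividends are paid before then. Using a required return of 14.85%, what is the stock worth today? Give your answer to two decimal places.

CHF 30.20

Deferred-dividend DDM. At t=5 the remaining stream is a growing perpetuity with first payment D_6 = 7.03.
V_5 = D_6/(r−g) = 7.03/(0.1485−0.032) = 60.3433
P₀ = V_5/(1+r)^5 = 60.3433/(1+0.1485)^5 = 30.1977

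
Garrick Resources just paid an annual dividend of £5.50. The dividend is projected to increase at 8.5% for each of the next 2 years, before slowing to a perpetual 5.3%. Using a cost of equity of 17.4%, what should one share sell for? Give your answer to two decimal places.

£50.66

Two-stage DDM. Project D₁…D_2 at 0.085, terminal growth 0.053, discount at r = 0.174.
D_1 = 5.9675
D_2 = 6.4747
Terminal value at t=2: TV = D_3/(r−g) = 6.8179/(0.174−0.053) = 56.3463
P₀ = 5.9675/(1+0.174)^1 + 6.4747/(1+0.174)^2 + 56.3463/(1+0.174)^2 = 50.6625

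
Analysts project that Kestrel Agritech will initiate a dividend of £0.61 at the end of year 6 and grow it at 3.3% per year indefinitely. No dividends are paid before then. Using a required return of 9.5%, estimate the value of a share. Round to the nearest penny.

Deferred-dividend DDM. At t=5 the remaining stream is a growing perpetuity with first payment D_6 = 0.61.
V_5 = D_6/(r−g) = 0.61/(0.095−0.033) = 9.8387
P₀ = V_5/(1+r)^5 = 9.8387/(1+0.095)^5 = 6.2498

£6.25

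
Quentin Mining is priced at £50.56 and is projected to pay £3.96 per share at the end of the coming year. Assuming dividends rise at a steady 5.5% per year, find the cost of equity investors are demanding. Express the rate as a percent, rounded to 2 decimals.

13.33%

Rearranging the constant-growth DDM: r = D₁/P₀ + g.
r = 3.9600 / 50.56 + 0.055 = 0.07832 + 0.055 = 0.13332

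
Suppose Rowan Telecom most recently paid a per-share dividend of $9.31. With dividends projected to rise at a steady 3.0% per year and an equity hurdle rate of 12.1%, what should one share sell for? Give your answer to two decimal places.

Gordon growth model: P₀ = D₁/(r − g). D₁ = 9.31 × (1 + 0.03) = 9.5893.
P₀ = 9.5893 / (0.121 − 0.03) = 9.5893 / 0.091 = 105.3769

$105.38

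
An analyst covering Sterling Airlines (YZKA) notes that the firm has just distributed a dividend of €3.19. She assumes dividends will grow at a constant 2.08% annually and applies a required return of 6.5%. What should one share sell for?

Gordon growth model: P₀ = D₁/(r − g). D₁ = 3.19 × (1 + 0.0208) = 3.2564.
P₀ = 3.2564 / (0.065 − 0.0208) = 3.2564 / 0.0442 = 73.6731

€73.67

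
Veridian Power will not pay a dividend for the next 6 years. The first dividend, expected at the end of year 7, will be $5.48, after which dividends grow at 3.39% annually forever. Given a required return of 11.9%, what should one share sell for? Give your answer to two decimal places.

$32.80

Deferred-dividend DDM. At t=6 the remaining stream is a growing perpetuity with first payment D_7 = 5.48.
V_6 = D_7/(r−g) = 5.48/(0.119−0.0339) = 64.3948
P₀ = V_6/(1+r)^6 = 64.3948/(1+0.119)^6 = 32.7997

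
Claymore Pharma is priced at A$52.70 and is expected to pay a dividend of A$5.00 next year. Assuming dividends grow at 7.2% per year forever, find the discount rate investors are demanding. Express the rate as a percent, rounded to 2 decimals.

Rearranging the constant-growth DDM: r = D₁/P₀ + g.
r = 5.0000 / 52.70 + 0.072 = 0.09488 + 0.072 = 0.16688

16.69%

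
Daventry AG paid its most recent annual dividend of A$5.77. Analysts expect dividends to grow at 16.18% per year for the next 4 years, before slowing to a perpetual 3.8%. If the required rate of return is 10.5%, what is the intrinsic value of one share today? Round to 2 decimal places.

A$135.44

Two-stage DDM. Project D₁…D_4 at 0.1618, terminal growth 0.038, discount at r = 0.105.
D_1 = 6.7036
D_2 = 7.7882
D_3 = 9.0484
D_4 = 10.5124
Terminal value at t=4: TV = D_5/(r−g) = 10.9119/(0.105−0.038) = 162.8635
P₀ = 6.7036/(1+0.105)^1 + 7.7882/(1+0.105)^2 + 9.0484/(1+0.105)^3 + 10.5124/(1+0.105)^4 + 162.8635/(1+0.105)^4 = 135.4406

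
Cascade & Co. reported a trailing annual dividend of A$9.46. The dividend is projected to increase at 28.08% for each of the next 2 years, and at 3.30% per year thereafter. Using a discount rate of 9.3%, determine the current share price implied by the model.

Two-stage DDM. Project D₁…D_2 at 0.2808, terminal growth 0.033, discount at r = 0.093.
D_1 = 12.1164
D_2 = 15.5186
Terminal value at t=2: TV = D_3/(r−g) = 16.0308/(0.093−0.033) = 267.1793
P₀ = 12.1164/(1+0.093)^1 + 15.5186/(1+0.093)^2 + 267.1793/(1+0.093)^2 = 247.7223

A$247.72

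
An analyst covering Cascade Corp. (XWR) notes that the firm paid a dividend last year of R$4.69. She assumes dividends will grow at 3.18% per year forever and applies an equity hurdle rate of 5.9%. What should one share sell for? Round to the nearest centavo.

R$177.91

Gordon growth model: P₀ = D₁/(r − g). D₁ = 4.69 × (1 + 0.0318) = 4.8391.
P₀ = 4.8391 / (0.059 − 0.0318) = 4.8391 / 0.0272 = 177.9096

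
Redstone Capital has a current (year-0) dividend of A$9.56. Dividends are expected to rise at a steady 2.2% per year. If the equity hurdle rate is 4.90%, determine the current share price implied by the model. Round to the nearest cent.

A$361.86

Gordon growth model: P₀ = D₁/(r − g). D₁ = 9.56 × (1 + 0.022) = 9.7703.
P₀ = 9.7703 / (0.049 − 0.022) = 9.7703 / 0.027 = 361.8637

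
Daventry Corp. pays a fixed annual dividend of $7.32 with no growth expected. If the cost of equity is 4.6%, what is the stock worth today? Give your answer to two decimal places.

Zero-growth DDM (perpetuity): P₀ = D/r = 7.32 / 0.046 = 159.1304

$159.13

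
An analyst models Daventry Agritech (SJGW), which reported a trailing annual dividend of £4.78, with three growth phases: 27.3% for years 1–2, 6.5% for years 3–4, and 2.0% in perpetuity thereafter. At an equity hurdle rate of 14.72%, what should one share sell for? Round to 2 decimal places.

£62.40

Three-stage DDM. Project D₁…D_4; terminal Gordon value at t=4 with g = 0.02; discount at r = 0.1472.
D_1 = 6.0849
D_2 = 7.7461
D_3 = 8.2496
D_4 = 8.7859
TV_4 = 8.9616/(0.1472−0.02) = 70.4526
P₀ = Σ Dₜ/(1+r)ᵗ + TV_4/(1+r)^4 = 62.4028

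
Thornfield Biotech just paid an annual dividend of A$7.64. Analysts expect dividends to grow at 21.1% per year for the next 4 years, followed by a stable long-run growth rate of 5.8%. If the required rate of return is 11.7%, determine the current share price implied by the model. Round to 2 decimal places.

Two-stage DDM. Project D₁…D_4 at 0.211, terminal growth 0.058, discount at r = 0.117.
D_1 = 9.2520
D_2 = 11.2042
D_3 = 13.5683
D_4 = 16.4312
Terminal value at t=4: TV = D_5/(r−g) = 17.3842/(0.117−0.058) = 294.6481
P₀ = 9.2520/(1+0.117)^1 + 11.2042/(1+0.117)^2 + 13.5683/(1+0.117)^3 + 16.4312/(1+0.117)^4 + 294.6481/(1+0.117)^4 = 226.8275

A$226.83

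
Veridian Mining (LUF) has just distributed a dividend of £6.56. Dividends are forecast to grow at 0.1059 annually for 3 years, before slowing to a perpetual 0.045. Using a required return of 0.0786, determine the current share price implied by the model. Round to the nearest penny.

Two-stage DDM. Project D₁…D_3 at 0.1059, terminal growth 0.045, discount at r = 0.0786.
D_1 = 7.2547
D_2 = 8.0230
D_3 = 8.8726
Terminal value at t=3: TV = D_4/(r−g) = 9.2719/(0.0786−0.045) = 275.9487
P₀ = 7.2547/(1+0.0786)^1 + 8.0230/(1+0.0786)^2 + 8.8726/(1+0.0786)^3 + 275.9487/(1+0.0786)^3 = 240.6043

£240.60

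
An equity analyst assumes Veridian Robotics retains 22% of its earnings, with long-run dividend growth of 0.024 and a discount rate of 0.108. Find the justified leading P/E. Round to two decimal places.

9.29

Payout ratio b = 1 − 0.22 = 0.78.
Justified leading P/E = b/(r−g) = 0.78/(0.108−0.024) = 9.2857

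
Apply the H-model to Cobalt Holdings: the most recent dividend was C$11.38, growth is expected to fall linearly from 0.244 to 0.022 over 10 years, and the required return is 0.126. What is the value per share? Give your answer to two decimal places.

H-model: P₀ = D₀[(1+g_L) + H(g_S−g_L)]/(r−g_L), with H = 10/2 = 5.
P₀ = 11.38 × [(1+0.022) + 5×(0.244−0.022)] / (0.126−0.022)
   = 11.38 × 2.1320 / 0.104 = 233.2900

C$233.29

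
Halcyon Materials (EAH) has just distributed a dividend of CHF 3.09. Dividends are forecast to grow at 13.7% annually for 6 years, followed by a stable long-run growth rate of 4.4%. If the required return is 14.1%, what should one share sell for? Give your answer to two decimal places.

Two-stage DDM. Project D₁…D_6 at 0.137, terminal growth 0.044, discount at r = 0.141.
D_1 = 3.5133
D_2 = 3.9947
D_3 = 4.5419
D_4 = 5.1642
D_5 = 5.8717
D_6 = 6.6761
Terminal value at t=6: TV = D_7/(r−g) = 6.9698/(0.141−0.044) = 71.8538
P₀ = 3.5133/(1+0.141)^1 + 3.9947/(1+0.141)^2 + 4.5419/(1+0.141)^3 + 5.1642/(1+0.141)^4 + 5.8717/(1+0.141)^5 + 6.6761/(1+0.141)^6 + 71.8538/(1+0.141)^6 = 50.8777

CHF 50.88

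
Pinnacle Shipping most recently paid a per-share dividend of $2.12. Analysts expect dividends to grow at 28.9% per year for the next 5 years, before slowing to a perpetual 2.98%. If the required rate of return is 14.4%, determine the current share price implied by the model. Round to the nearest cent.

Two-stage DDM. Project D₁…D_5 at 0.289, terminal growth 0.0298, discount at r = 0.144.
D_1 = 2.7327
D_2 = 3.5224
D_3 = 4.5404
D_4 = 5.8526
D_5 = 7.5440
Terminal value at t=5: TV = D_6/(r−g) = 7.7688/(0.144−0.0298) = 68.0279
P₀ = 2.7327/(1+0.144)^1 + 3.5224/(1+0.144)^2 + 4.5404/(1+0.144)^3 + 5.8526/(1+0.144)^4 + 7.5440/(1+0.144)^5 + 68.0279/(1+0.144)^5 = 50.0981

$50.10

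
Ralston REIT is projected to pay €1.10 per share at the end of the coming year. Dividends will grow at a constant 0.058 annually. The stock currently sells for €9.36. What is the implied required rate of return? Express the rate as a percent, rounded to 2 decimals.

17.55%

Rearranging the constant-growth DDM: r = D₁/P₀ + g.
r = 1.1000 / 9.36 + 0.058 = 0.11752 + 0.058 = 0.17552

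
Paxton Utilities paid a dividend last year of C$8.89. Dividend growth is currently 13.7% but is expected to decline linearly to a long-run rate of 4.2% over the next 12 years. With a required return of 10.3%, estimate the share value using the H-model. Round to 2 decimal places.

C$234.93

H-model: P₀ = D₀[(1+g_L) + H(g_S−g_L)]/(r−g_L), with H = 12/2 = 6.
P₀ = 8.89 × [(1+0.042) + 6×(0.137−0.042)] / (0.103−0.042)
   = 8.89 × 1.6120 / 0.061 = 234.9292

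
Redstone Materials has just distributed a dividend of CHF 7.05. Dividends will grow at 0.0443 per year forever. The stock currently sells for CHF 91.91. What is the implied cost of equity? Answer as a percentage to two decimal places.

12.44%

Rearranging the constant-growth DDM: r = D₁/P₀ + g.
D₁ = 7.05 × (1 + 0.0443) = 7.3623.
r = 7.3623 / 91.91 + 0.0443 = 0.08010 + 0.0443 = 0.12440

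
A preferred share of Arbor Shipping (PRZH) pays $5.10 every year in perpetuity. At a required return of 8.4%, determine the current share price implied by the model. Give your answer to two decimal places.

Zero-growth DDM (perpetuity): P₀ = D/r = 5.10 / 0.084 = 60.7143

$60.71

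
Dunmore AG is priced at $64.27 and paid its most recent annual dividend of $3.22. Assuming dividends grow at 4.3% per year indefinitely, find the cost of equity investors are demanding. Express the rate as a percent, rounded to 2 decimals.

9.53%

Rearranging the constant-growth DDM: r = D₁/P₀ + g.
D₁ = 3.22 × (1 + 0.043) = 3.3585.
r = 3.3585 / 64.27 + 0.043 = 0.05226 + 0.043 = 0.09526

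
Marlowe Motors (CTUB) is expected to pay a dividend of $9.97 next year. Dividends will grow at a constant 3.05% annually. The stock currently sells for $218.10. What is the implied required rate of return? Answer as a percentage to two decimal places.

7.62%

Rearranging the constant-growth DDM: r = D₁/P₀ + g.
r = 9.9700 / 218.10 + 0.0305 = 0.04571 + 0.0305 = 0.07621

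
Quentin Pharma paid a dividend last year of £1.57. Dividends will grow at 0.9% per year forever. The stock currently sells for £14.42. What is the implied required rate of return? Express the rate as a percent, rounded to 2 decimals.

11.89%

Rearranging the constant-growth DDM: r = D₁/P₀ + g.
D₁ = 1.57 × (1 + 0.009) = 1.5841.
r = 1.5841 / 14.42 + 0.009 = 0.10986 + 0.009 = 0.11886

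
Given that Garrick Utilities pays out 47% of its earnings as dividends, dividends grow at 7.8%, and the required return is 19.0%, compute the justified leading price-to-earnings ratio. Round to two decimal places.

Justified leading P/E = b/(r−g) = 0.47/(0.19−0.078) = 4.1964

4.20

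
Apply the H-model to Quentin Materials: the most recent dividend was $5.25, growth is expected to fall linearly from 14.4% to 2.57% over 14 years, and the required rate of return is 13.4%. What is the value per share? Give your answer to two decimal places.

$89.87

H-model: P₀ = D₀[(1+g_L) + H(g_S−g_L)]/(r−g_L), with H = 14/2 = 7.
P₀ = 5.25 × [(1+0.0257) + 7×(0.144−0.0257)] / (0.134−0.0257)
   = 5.25 × 1.8538 / 0.1083 = 89.8657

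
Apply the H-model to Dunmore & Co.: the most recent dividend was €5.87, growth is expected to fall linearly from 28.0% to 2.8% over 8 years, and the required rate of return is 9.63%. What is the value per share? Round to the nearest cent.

€174.98

H-model: P₀ = D₀[(1+g_L) + H(g_S−g_L)]/(r−g_L), with H = 8/2 = 4.
P₀ = 5.87 × [(1+0.028) + 4×(0.28−0.028)] / (0.0963−0.028)
   = 5.87 × 2.0360 / 0.0683 = 174.9827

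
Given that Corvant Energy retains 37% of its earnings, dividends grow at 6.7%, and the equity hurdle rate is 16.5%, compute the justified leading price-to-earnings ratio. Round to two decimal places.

6.43

Payout ratio b = 1 − 0.37 = 0.63.
Justified leading P/E = b/(r−g) = 0.63/(0.165−0.067) = 6.4286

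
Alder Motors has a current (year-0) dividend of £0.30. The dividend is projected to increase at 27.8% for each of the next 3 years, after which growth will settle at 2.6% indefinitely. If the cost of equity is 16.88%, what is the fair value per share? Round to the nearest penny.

£3.90

Two-stage DDM. Project D₁…D_3 at 0.278, terminal growth 0.026, discount at r = 0.1688.
D_1 = 0.3834
D_2 = 0.4900
D_3 = 0.6262
Terminal value at t=3: TV = D_4/(r−g) = 0.6425/(0.1688−0.026) = 4.4992
P₀ = 0.3834/(1+0.1688)^1 + 0.4900/(1+0.1688)^2 + 0.6262/(1+0.1688)^3 + 4.4992/(1+0.1688)^3 = 3.8967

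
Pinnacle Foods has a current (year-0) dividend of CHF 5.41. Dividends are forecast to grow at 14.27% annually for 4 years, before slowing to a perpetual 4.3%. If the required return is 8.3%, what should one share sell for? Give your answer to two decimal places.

CHF 199.63

Two-stage DDM. Project D₁…D_4 at 0.1427, terminal growth 0.043, discount at r = 0.083.
D_1 = 6.1820
D_2 = 7.0642
D_3 = 8.0722
D_4 = 9.2241
Terminal value at t=4: TV = D_5/(r−g) = 9.6208/(0.083−0.043) = 240.5196
P₀ = 6.1820/(1+0.083)^1 + 7.0642/(1+0.083)^2 + 8.0722/(1+0.083)^3 + 9.2241/(1+0.083)^4 + 240.5196/(1+0.083)^4 = 199.6296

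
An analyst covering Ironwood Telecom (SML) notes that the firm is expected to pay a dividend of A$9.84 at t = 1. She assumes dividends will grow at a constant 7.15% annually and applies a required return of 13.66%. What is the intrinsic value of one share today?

A$151.15

Gordon growth model: P₀ = D₁/(r − g), with D₁ = 9.84 given directly.
P₀ = 9.8400 / (0.1366 − 0.0715) = 9.8400 / 0.0651 = 151.1521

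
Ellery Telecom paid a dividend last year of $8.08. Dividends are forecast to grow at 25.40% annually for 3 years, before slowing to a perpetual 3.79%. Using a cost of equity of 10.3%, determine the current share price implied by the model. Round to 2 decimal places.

$220.80

Two-stage DDM. Project D₁…D_3 at 0.254, terminal growth 0.0379, discount at r = 0.103.
D_1 = 10.1323
D_2 = 12.7059
D_3 = 15.9332
Terminal value at t=3: TV = D_4/(r−g) = 16.5371/(0.103−0.0379) = 254.0262
P₀ = 10.1323/(1+0.103)^1 + 12.7059/(1+0.103)^2 + 15.9332/(1+0.103)^3 + 254.0262/(1+0.103)^3 = 220.8039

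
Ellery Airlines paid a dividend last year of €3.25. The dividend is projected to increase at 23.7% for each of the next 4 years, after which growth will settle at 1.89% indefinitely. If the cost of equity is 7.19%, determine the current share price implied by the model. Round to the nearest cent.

Two-stage DDM. Project D₁…D_4 at 0.237, terminal growth 0.0189, discount at r = 0.0719.
D_1 = 4.0203
D_2 = 4.9730
D_3 = 6.1517
D_4 = 7.6096
Terminal value at t=4: TV = D_5/(r−g) = 7.7534/(0.0719−0.0189) = 146.2911
P₀ = 4.0203/(1+0.0719)^1 + 4.9730/(1+0.0719)^2 + 6.1517/(1+0.0719)^3 + 7.6096/(1+0.0719)^4 + 146.2911/(1+0.0719)^4 = 129.6536

€129.65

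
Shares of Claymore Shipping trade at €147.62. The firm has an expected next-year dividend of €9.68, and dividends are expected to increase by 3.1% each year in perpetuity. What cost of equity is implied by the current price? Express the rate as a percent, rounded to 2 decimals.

9.66%

Rearranging the constant-growth DDM: r = D₁/P₀ + g.
r = 9.6800 / 147.62 + 0.031 = 0.06557 + 0.031 = 0.09657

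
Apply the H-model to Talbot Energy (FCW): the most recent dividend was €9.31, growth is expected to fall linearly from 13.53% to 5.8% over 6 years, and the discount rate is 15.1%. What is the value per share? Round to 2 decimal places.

€129.13

H-model: P₀ = D₀[(1+g_L) + H(g_S−g_L)]/(r−g_L), with H = 6/2 = 3.
P₀ = 9.31 × [(1+0.058) + 3×(0.1353−0.058)] / (0.151−0.058)
   = 9.31 × 1.2899 / 0.093 = 129.1287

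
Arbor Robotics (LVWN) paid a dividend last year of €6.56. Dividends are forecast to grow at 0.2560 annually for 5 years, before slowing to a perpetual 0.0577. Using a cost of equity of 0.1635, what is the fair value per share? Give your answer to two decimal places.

Two-stage DDM. Project D₁…D_5 at 0.256, terminal growth 0.0577, discount at r = 0.1635.
D_1 = 8.2394
D_2 = 10.3486
D_3 = 12.9979
D_4 = 16.3253
D_5 = 20.5046
Terminal value at t=5: TV = D_6/(r−g) = 21.6878/(0.1635−0.0577) = 204.9882
P₀ = 8.2394/(1+0.1635)^1 + 10.3486/(1+0.1635)^2 + 12.9979/(1+0.1635)^3 + 16.3253/(1+0.1635)^4 + 20.5046/(1+0.1635)^5 + 204.9882/(1+0.1635)^5 = 137.6416

€137.64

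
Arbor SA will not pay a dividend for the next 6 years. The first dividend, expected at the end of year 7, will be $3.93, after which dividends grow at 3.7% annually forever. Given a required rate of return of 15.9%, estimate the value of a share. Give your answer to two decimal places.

$13.29

Deferred-dividend DDM. At t=6 the remaining stream is a growing perpetuity with first payment D_7 = 3.93.
V_6 = D_7/(r−g) = 3.93/(0.159−0.037) = 32.2131
P₀ = V_6/(1+r)^6 = 32.2131/(1+0.159)^6 = 13.2902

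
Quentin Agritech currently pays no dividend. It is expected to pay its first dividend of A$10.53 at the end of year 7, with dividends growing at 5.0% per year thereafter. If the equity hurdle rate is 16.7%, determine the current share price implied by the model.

A$35.63

Deferred-dividend DDM. At t=6 the remaining stream is a growing perpetuity with first payment D_7 = 10.53.
V_6 = D_7/(r−g) = 10.53/(0.167−0.05) = 90.0000
P₀ = V_6/(1+r)^6 = 90.0000/(1+0.167)^6 = 35.6301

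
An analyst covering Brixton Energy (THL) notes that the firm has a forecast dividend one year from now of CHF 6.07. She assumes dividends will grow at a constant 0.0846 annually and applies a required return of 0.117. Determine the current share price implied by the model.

CHF 187.35

Gordon growth model: P₀ = D₁/(r − g), with D₁ = 6.07 given directly.
P₀ = 6.0700 / (0.117 − 0.0846) = 6.0700 / 0.0324 = 187.3457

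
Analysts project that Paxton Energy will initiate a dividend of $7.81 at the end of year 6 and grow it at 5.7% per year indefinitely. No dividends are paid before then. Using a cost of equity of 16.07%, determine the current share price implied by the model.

$35.75

Deferred-dividend DDM. At t=5 the remaining stream is a growing perpetuity with first payment D_6 = 7.81.
V_5 = D_6/(r−g) = 7.81/(0.1607−0.057) = 75.3134
P₀ = V_5/(1+r)^5 = 75.3134/(1+0.1607)^5 = 35.7497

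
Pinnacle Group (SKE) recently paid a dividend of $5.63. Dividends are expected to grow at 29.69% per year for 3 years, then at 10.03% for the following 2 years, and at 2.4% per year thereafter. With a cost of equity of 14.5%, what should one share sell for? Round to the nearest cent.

$101.13

Three-stage DDM. Project D₁…D_5; terminal Gordon value at t=5 with g = 0.024; discount at r = 0.145.
D_1 = 7.3015
D_2 = 9.4694
D_3 = 12.2808
D_4 = 13.5126
D_5 = 14.8679
TV_5 = 15.2247/(0.145−0.024) = 125.8243
P₀ = Σ Dₜ/(1+r)ᵗ + TV_5/(1+r)^5 = 101.1322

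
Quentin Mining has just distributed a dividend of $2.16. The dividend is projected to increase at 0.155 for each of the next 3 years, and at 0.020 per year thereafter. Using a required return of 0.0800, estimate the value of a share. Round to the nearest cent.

$52.34

Two-stage DDM. Project D₁…D_3 at 0.155, terminal growth 0.02, discount at r = 0.08.
D_1 = 2.4948
D_2 = 2.8815
D_3 = 3.3281
Terminal value at t=3: TV = D_4/(r−g) = 3.3947/(0.08−0.02) = 56.5781
P₀ = 2.4948/(1+0.08)^1 + 2.8815/(1+0.08)^2 + 3.3281/(1+0.08)^3 + 56.5781/(1+0.08)^3 = 52.3359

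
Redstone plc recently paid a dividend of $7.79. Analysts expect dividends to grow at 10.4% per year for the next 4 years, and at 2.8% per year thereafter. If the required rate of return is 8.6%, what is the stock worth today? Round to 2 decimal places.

Two-stage DDM. Project D₁…D_4 at 0.104, terminal growth 0.028, discount at r = 0.086.
D_1 = 8.6002
D_2 = 9.4946
D_3 = 10.4820
D_4 = 11.5721
Terminal value at t=4: TV = D_5/(r−g) = 11.8962/(0.086−0.028) = 205.1062
P₀ = 8.6002/(1+0.086)^1 + 9.4946/(1+0.086)^2 + 10.4820/(1+0.086)^3 + 11.5721/(1+0.086)^4 + 205.1062/(1+0.086)^4 = 179.9278

$179.93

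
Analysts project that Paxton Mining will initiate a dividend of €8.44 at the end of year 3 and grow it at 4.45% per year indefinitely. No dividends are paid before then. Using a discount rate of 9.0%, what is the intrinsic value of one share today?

€156.13

Deferred-dividend DDM. At t=2 the remaining stream is a growing perpetuity with first payment D_3 = 8.44.
V_2 = D_3/(r−g) = 8.44/(0.09−0.0445) = 185.4945
P₀ = V_2/(1+r)^2 = 185.4945/(1+0.09)^2 = 156.1270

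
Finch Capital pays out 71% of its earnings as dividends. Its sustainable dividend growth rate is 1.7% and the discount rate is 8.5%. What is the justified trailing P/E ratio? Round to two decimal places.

Justified trailing P/E = b(1+g)/(r−g) = 0.71×(1+0.017)/(0.085−0.017) = 10.6187

10.62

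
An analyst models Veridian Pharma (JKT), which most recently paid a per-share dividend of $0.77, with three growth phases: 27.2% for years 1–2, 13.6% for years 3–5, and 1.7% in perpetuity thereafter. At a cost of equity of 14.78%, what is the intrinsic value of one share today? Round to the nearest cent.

Three-stage DDM. Project D₁…D_5; terminal Gordon value at t=5 with g = 0.017; discount at r = 0.1478.
D_1 = 0.9794
D_2 = 1.2458
D_3 = 1.4153
D_4 = 1.6078
D_5 = 1.8264
TV_5 = 1.8575/(0.1478−0.017) = 14.2008
P₀ = Σ Dₜ/(1+r)ᵗ + TV_5/(1+r)^5 = 11.7062

$11.71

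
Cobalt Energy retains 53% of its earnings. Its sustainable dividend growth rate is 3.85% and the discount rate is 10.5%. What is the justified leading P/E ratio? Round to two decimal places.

Payout ratio b = 1 − 0.53 = 0.47.
Justified leading P/E = b/(r−g) = 0.47/(0.105−0.0385) = 7.0677

7.07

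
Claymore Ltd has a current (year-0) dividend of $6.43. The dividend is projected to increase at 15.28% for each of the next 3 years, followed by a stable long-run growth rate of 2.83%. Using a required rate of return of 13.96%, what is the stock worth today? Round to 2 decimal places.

Two-stage DDM. Project D₁…D_3 at 0.1528, terminal growth 0.0283, discount at r = 0.1396.
D_1 = 7.4125
D_2 = 8.5451
D_3 = 9.8508
Terminal value at t=3: TV = D_4/(r−g) = 10.1296/(0.1396−0.0283) = 91.0118
P₀ = 7.4125/(1+0.1396)^1 + 8.5451/(1+0.1396)^2 + 9.8508/(1+0.1396)^3 + 91.0118/(1+0.1396)^3 = 81.2354

$81.24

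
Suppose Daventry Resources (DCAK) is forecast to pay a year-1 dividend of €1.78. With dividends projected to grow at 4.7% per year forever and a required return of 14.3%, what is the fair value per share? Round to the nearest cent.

Gordon growth model: P₀ = D₁/(r − g), with D₁ = 1.78 given directly.
P₀ = 1.7800 / (0.143 − 0.047) = 1.7800 / 0.096 = 18.5417

€18.54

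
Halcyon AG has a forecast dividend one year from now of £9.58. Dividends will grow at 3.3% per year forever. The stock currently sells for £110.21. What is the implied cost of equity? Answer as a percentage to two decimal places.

11.99%

Rearranging the constant-growth DDM: r = D₁/P₀ + g.
r = 9.5800 / 110.21 + 0.033 = 0.08692 + 0.033 = 0.11992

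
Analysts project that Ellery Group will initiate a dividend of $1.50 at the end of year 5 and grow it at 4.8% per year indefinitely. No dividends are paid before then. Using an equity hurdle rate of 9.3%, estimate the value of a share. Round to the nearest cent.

$23.36

Deferred-dividend DDM. At t=4 the remaining stream is a growing perpetuity with first payment D_5 = 1.50.
V_4 = D_5/(r−g) = 1.50/(0.093−0.048) = 33.3333
P₀ = V_4/(1+r)^4 = 33.3333/(1+0.093)^4 = 23.3560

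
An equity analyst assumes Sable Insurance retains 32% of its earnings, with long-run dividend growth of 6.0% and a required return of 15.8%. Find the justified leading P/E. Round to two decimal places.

Payout ratio b = 1 − 0.32 = 0.68.
Justified leading P/E = b/(r−g) = 0.68/(0.158−0.06) = 6.9388

6.94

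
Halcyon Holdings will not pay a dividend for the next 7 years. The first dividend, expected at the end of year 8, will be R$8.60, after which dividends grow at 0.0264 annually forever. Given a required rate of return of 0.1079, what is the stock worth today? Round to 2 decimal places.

R$51.50

Deferred-dividend DDM. At t=7 the remaining stream is a growing perpetuity with first payment D_8 = 8.60.
V_7 = D_8/(r−g) = 8.60/(0.1079−0.0264) = 105.5215
P₀ = V_7/(1+r)^7 = 105.5215/(1+0.1079)^7 = 51.5035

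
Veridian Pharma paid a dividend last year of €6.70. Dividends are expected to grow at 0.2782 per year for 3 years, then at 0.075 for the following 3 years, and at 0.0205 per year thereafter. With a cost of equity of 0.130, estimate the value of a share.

Three-stage DDM. Project D₁…D_6; terminal Gordon value at t=6 with g = 0.0205; discount at r = 0.13.
D_1 = 8.5639
D_2 = 10.9464
D_3 = 13.9917
D_4 = 15.0411
D_5 = 16.1692
D_6 = 17.3819
TV_6 = 17.7382/(0.13−0.0205) = 161.9927
P₀ = Σ Dₜ/(1+r)ᵗ + TV_6/(1+r)^6 = 130.0063

€130.01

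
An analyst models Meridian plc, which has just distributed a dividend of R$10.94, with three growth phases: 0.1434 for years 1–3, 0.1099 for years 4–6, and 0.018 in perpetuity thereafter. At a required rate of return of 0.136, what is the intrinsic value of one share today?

Three-stage DDM. Project D₁…D_6; terminal Gordon value at t=6 with g = 0.018; discount at r = 0.136.
D_1 = 12.5088
D_2 = 14.3026
D_3 = 16.3535
D_4 = 18.1508
D_5 = 20.1456
D_6 = 22.3596
TV_6 = 22.7620/(0.136−0.018) = 192.8987
P₀ = Σ Dₜ/(1+r)ᵗ + TV_6/(1+r)^6 = 154.9558

R$154.96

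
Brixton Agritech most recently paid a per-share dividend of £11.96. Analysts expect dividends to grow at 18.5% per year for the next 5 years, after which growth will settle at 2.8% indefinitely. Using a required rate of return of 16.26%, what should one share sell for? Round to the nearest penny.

£163.84

Two-stage DDM. Project D₁…D_5 at 0.185, terminal growth 0.028, discount at r = 0.1626.
D_1 = 14.1726
D_2 = 16.7945
D_3 = 19.9015
D_4 = 23.5833
D_5 = 27.9462
Terminal value at t=5: TV = D_6/(r−g) = 28.7287/(0.1626−0.028) = 213.4376
P₀ = 14.1726/(1+0.1626)^1 + 16.7945/(1+0.1626)^2 + 19.9015/(1+0.1626)^3 + 23.5833/(1+0.1626)^4 + 27.9462/(1+0.1626)^5 + 213.4376/(1+0.1626)^5 = 163.8358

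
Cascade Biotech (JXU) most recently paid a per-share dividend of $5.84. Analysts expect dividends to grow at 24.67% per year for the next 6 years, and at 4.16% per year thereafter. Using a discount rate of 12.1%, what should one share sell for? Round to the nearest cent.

Two-stage DDM. Project D₁…D_6 at 0.2467, terminal growth 0.0416, discount at r = 0.121.
D_1 = 7.2807
D_2 = 9.0769
D_3 = 11.3162
D_4 = 14.1078
D_5 = 17.5883
D_6 = 21.9273
Terminal value at t=6: TV = D_7/(r−g) = 22.8394/(0.121−0.0416) = 287.6505
P₀ = 7.2807/(1+0.121)^1 + 9.0769/(1+0.121)^2 + 11.3162/(1+0.121)^3 + 14.1078/(1+0.121)^4 + 17.5883/(1+0.121)^5 + 21.9273/(1+0.121)^6 + 287.6505/(1+0.121)^6 = 196.6246

$196.62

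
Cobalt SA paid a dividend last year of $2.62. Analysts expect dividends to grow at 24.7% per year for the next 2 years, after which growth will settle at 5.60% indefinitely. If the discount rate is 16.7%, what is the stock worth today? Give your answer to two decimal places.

Two-stage DDM. Project D₁…D_2 at 0.247, terminal growth 0.056, discount at r = 0.167.
D_1 = 3.2671
D_2 = 4.0741
Terminal value at t=2: TV = D_3/(r−g) = 4.3023/(0.167−0.056) = 38.7592
P₀ = 3.2671/(1+0.167)^1 + 4.0741/(1+0.167)^2 + 38.7592/(1+0.167)^2 = 34.2510

$34.25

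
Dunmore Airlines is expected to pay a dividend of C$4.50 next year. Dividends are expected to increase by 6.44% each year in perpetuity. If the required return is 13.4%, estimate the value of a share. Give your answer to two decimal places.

C$64.66

Gordon growth model: P₀ = D₁/(r − g), with D₁ = 4.50 given directly.
P₀ = 4.5000 / (0.134 − 0.0644) = 4.5000 / 0.0696 = 64.6552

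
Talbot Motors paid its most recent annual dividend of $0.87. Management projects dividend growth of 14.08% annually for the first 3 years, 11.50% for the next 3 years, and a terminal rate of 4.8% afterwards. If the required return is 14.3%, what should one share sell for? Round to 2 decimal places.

$13.93

Three-stage DDM. Project D₁…D_6; terminal Gordon value at t=6 with g = 0.048; discount at r = 0.143.
D_1 = 0.9925
D_2 = 1.1322
D_3 = 1.2917
D_4 = 1.4402
D_5 = 1.6058
D_6 = 1.7905
TV_6 = 1.8764/(0.143−0.048) = 19.7520
P₀ = Σ Dₜ/(1+r)ᵗ + TV_6/(1+r)^6 = 13.9278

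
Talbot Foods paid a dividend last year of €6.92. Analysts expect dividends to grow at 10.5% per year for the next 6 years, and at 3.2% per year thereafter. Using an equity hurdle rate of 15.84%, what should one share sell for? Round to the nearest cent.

€77.88

Two-stage DDM. Project D₁…D_6 at 0.105, terminal growth 0.032, discount at r = 0.1584.
D_1 = 7.6466
D_2 = 8.4495
D_3 = 9.3367
D_4 = 10.3170
D_5 = 11.4003
D_6 = 12.5974
Terminal value at t=6: TV = D_7/(r−g) = 13.0005/(0.1584−0.032) = 102.8519
P₀ = 7.6466/(1+0.1584)^1 + 8.4495/(1+0.1584)^2 + 9.3367/(1+0.1584)^3 + 10.3170/(1+0.1584)^4 + 11.4003/(1+0.1584)^5 + 12.5974/(1+0.1584)^6 + 102.8519/(1+0.1584)^6 = 77.8785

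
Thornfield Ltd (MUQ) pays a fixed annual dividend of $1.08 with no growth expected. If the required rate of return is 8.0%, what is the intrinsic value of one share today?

Zero-growth DDM (perpetuity): P₀ = D/r = 1.08 / 0.08 = 13.5000

$13.50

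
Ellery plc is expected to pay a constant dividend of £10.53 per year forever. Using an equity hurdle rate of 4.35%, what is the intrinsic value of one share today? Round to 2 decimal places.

Zero-growth DDM (perpetuity): P₀ = D/r = 10.53 / 0.0435 = 242.0690

£242.07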